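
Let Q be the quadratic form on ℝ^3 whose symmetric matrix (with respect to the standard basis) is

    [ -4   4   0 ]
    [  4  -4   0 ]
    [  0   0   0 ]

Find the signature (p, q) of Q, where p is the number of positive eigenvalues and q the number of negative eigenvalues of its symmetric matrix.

(0, 1)

Symmetric row and column elimination reduces A to a congruent diagonal form with pivots -4, 0, 0.
Counting signs: 1 negative, 2 zero.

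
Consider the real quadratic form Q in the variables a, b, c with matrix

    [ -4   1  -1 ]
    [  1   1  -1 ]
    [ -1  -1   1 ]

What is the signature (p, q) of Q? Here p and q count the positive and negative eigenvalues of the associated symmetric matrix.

(1, 1)

Row-reducing A symmetrically gives the diagonal entries -4, 5/4, 0.
So there are 1 positive, 1 negative, 1 zero pivots.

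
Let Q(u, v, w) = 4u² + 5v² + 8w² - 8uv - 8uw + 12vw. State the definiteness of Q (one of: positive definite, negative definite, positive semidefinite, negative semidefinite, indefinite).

positive semidefinite

The symmetric matrix is A = [[4, -4, -4], [-4, 5, 6], [-4, 6, 8]].
Applying the same elementary operations to the rows and columns of A produces a congruent diagonal matrix with entries 4, 1, 0.
Counting signs: 2 positive, 1 zero.
Hence Q is positive semidefinite.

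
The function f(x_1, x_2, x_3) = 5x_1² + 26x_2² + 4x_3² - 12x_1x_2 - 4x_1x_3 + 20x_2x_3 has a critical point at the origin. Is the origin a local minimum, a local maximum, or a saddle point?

local minimum

The Hessian at the origin is H = [[10, -12, -4], [-12, 52, 20], [-4, 20, 8]].
Symmetric row and column elimination reduces H to a congruent diagonal form with pivots 10, 188/5, 12/47.
So there are 3 positive pivots.
H is positive definite, so the origin is a strict local minimum.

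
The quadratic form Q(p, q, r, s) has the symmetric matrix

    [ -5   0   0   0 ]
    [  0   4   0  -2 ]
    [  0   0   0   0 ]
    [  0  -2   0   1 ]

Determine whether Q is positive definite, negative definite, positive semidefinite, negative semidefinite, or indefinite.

Row-reducing A symmetrically gives the diagonal entries -5, 4, 0, 0.
That gives 1 positive, 1 negative, 2 zero pivots.
Hence Q is indefinite.

indefinite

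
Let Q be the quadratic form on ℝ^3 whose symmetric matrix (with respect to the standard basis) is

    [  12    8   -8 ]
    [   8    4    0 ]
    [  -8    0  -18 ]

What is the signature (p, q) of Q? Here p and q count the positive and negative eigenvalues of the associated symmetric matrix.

Row-reducing A symmetrically gives the diagonal entries 12, -4/3, -2.
So there are 1 positive, 2 negative pivots.

(1, 2)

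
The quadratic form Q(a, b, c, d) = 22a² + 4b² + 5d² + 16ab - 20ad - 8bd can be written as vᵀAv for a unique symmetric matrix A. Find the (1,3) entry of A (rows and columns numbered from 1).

The coefficient of a·c in Q is 0. For a symmetric A this equals A[1,3] + A[3,1] = 2·A[1,3].
So A[1,3] = 0/2 = 0.

0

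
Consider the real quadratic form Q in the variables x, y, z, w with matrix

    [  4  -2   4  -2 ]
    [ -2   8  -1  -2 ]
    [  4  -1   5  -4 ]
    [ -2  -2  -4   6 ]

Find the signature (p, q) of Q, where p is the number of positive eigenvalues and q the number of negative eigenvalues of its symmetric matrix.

An LDLᵀ factorisation of A has diagonal entries 4, 7, 6/7, 5/6.
So there are 4 positive pivots.

(4, 0)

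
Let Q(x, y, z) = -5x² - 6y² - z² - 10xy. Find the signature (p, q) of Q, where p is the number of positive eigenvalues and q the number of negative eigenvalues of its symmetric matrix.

Write A = [[-5, -5, 0], [-5, -6, 0], [0, 0, -1]].
Congruent diagonalization of A (simultaneous row and column reduction) yields pivots -5, -1, -1.
That gives 3 negative pivots.

(0, 3)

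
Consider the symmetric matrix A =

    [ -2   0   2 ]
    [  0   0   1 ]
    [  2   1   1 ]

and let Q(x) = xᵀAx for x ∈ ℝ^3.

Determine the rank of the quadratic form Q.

Row reduction of A gives 3 nonzero rows, so rank A = 3.

3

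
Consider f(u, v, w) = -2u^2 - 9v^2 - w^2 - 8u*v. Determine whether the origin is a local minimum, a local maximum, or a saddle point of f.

The Hessian at the origin is H = [[-4, -8, 0], [-8, -18, 0], [0, 0, -2]].
Symmetric row and column elimination reduces H to a congruent diagonal form with pivots -4, -2, -2.
That gives 3 negative pivots.
H is negative definite, so the origin is a strict local maximum.

local maximum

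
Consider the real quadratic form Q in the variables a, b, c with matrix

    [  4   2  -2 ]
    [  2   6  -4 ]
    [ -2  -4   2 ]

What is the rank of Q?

Symmetric row and column elimination reduces A to a congruent diagonal form with pivots 4, 5, -4/5.
That gives 2 positive, 1 negative pivots.
The rank is the number of nonzero pivots: 3.

3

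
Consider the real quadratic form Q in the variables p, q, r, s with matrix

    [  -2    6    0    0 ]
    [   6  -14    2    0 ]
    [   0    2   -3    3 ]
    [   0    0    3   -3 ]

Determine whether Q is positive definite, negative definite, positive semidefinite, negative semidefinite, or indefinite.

indefinite

Congruent diagonalization of A (simultaneous row and column reduction) yields pivots -2, 4, -4, -3/4.
So there are 1 positive, 3 negative pivots.
Hence Q is indefinite.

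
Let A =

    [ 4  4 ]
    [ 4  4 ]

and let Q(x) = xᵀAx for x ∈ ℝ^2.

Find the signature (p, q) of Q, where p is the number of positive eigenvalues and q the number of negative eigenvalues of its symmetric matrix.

(1, 0)

Congruent diagonalization of A (simultaneous row and column reduction) yields pivots 4, 0.
So there are 1 positive, 1 zero pivots.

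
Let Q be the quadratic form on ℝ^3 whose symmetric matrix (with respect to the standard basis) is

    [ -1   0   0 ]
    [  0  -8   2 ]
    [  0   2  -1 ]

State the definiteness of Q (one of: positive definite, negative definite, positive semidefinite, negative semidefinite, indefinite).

negative definite

Symmetric row and column elimination reduces A to a congruent diagonal form with pivots -1, -8, -1/2.
So there are 3 negative pivots.
Hence Q is negative definite.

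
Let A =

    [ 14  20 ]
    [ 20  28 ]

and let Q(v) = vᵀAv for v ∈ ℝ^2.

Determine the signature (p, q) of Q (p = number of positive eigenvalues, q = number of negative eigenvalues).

(1, 1)

An LDLᵀ factorisation of A has diagonal entries 14, -4/7.
Counting signs: 1 positive, 1 negative.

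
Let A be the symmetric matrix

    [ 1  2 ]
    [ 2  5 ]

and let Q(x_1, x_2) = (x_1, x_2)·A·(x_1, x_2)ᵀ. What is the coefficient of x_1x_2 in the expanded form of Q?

4

The coefficient of x_1x_2 is A[1,2] + A[2,1] = 2·2 = 4.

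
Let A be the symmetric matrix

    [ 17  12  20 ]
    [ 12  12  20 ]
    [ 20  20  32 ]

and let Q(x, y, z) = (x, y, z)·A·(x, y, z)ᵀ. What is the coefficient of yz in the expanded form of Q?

40

The coefficient of yz is A[2,3] + A[3,2] = 2·20 = 40.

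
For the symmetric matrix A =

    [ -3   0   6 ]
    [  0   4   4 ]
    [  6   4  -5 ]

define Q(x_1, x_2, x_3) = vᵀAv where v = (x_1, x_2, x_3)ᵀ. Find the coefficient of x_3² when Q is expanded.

The coefficient of x_3² is the diagonal entry A[3,3] = -5.

-5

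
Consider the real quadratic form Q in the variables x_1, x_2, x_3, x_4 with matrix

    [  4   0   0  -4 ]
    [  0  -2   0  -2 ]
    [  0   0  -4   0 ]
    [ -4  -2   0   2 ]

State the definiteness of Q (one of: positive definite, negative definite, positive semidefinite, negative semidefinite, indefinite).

Applying the same elementary operations to the rows and columns of A produces a congruent diagonal matrix with entries 4, -2, -4, 0.
Counting signs: 1 positive, 2 negative, 1 zero.
Hence Q is indefinite.

indefinite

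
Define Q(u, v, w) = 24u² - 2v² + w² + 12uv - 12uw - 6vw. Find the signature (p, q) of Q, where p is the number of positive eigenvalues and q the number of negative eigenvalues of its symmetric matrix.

(2, 1)

The symmetric matrix is A = [[24, 6, -6], [6, -2, -3], [-6, -3, 1]].
Applying the same elementary operations to the rows and columns of A produces a congruent diagonal matrix with entries 24, -7/2, 1/7.
That gives 2 positive, 1 negative pivots.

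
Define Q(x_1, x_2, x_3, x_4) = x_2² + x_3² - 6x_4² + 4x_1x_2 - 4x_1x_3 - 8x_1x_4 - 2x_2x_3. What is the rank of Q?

3

The symmetric matrix is A = [[0, 2, -2, -4], [2, 1, -1, 0], [-2, -1, 1, 0], [-4, 0, 0, -6]].
Row reduction of A gives 3 nonzero rows, so rank A = 3.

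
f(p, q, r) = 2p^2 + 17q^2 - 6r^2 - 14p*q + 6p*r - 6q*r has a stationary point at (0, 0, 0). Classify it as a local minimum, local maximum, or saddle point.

saddle point

The Hessian at the origin is H = [[4, -14, 6], [-14, 34, -6], [6, -6, -12]].
Symmetric row and column elimination reduces H to a congruent diagonal form with pivots 4, -15, -6.
Counting signs: 1 positive, 2 negative.
H is indefinite, so the origin is a saddle point.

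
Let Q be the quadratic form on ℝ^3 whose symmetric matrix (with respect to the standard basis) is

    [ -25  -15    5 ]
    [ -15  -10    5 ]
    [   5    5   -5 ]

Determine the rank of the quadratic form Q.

Row-reducing A symmetrically gives the diagonal entries -25, -1, 0.
Counting signs: 2 negative, 1 zero.
The rank is the number of nonzero pivots: 2.

2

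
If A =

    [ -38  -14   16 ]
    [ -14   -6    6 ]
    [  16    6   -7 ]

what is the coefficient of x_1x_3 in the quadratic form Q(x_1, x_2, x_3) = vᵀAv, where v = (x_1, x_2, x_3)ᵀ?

32

The coefficient of x_1x_3 is A[1,3] + A[3,1] = 2·16 = 32.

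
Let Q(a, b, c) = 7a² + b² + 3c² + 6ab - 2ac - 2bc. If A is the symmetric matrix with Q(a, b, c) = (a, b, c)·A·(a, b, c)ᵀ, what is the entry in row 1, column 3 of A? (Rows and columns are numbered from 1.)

The coefficient of a·c in Q is -2. For a symmetric A this equals A[1,3] + A[3,1] = 2·A[1,3].
So A[1,3] = -2/2 = -1.

-1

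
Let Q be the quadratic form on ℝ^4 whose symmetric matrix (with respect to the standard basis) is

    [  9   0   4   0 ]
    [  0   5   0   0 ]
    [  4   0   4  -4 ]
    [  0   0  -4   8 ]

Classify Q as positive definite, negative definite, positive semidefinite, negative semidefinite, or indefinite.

positive definite

Leading principal minors: Δ_1 = 9, Δ_2 = 45, Δ_3 = 100, Δ_4 = 80.
All leading principal minors are positive, so by Sylvester's criterion Q is positive definite.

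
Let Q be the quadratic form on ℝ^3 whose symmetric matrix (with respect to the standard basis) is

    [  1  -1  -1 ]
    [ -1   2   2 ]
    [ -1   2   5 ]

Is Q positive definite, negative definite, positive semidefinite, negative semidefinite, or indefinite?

positive definite

Leading principal minors: Δ_1 = 1, Δ_2 = 1, Δ_3 = 3.
All leading principal minors are positive, so by Sylvester's criterion Q is positive definite.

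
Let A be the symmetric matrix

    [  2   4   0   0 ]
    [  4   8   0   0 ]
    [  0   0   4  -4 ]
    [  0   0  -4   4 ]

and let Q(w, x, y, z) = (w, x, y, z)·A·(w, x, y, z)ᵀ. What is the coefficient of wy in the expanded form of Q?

0

The coefficient of wy is A[1,3] + A[3,1] = 2·0 = 0.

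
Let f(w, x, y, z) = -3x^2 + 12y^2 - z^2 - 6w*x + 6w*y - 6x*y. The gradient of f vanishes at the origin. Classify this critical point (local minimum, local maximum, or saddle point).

The Hessian at the origin is H = [[0, -6, 6, 0], [-6, -6, -6, 0], [6, -6, 24, 0], [0, 0, 0, -2]].
H is indefinite, so the origin is a saddle point.

saddle point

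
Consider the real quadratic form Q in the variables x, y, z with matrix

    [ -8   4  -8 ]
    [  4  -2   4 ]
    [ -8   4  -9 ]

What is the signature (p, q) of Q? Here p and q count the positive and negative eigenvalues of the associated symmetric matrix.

Row-reducing A symmetrically gives the diagonal entries -8, 0, -1.
Counting signs: 2 negative, 1 zero.

(0, 2)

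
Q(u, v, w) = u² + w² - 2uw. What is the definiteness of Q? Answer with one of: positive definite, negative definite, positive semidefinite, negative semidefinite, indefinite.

Write A = [[1, 0, -1], [0, 0, 0], [-1, 0, 1]].
Symmetric row and column elimination reduces A to a congruent diagonal form with pivots 1, 0, 0.
So there are 1 positive, 2 zero pivots.
Hence Q is positive semidefinite.

positive semidefinite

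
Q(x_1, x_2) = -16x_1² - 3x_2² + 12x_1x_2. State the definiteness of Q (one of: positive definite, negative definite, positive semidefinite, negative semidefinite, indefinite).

negative definite

The symmetric matrix of Q is A = [[-16, 6], [6, -3]].
Leading principal minors: Δ_1 = -16, Δ_2 = 12.
The signs alternate starting with Δ_1 < 0, so by Sylvester's criterion Q is negative definite.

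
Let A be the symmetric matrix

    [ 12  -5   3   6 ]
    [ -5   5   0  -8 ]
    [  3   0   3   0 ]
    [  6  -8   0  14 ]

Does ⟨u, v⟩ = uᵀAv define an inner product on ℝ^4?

yes

Leading principal minors: Δ_1 = 12, Δ_2 = 35, Δ_3 = 60, Δ_4 = 12.
All leading principal minors are positive, so by Sylvester's criterion Q is positive definite.
⟨·,·⟩ is an inner product exactly when A is positive definite.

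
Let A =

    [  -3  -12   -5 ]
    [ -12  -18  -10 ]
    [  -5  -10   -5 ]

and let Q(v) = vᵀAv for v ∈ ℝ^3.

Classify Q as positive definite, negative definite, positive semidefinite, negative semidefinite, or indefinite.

indefinite

Applying the same elementary operations to the rows and columns of A produces a congruent diagonal matrix with entries -3, 30, 0.
That gives 1 positive, 1 negative, 1 zero pivots.
Hence Q is indefinite.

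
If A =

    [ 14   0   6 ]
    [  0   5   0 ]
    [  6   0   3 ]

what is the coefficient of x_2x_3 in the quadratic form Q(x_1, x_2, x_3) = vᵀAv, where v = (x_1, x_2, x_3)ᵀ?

The coefficient of x_2x_3 is A[2,3] + A[3,2] = 2·0 = 0.

0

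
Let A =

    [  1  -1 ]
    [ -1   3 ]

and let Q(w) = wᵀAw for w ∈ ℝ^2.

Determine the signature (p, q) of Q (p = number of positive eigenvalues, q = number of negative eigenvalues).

An LDLᵀ factorisation of A has diagonal entries 1, 2.
So there are 2 positive pivots.

(2, 0)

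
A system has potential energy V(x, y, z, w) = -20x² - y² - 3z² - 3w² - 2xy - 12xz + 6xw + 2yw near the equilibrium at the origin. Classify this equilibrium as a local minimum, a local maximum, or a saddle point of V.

local maximum

The Hessian at the origin is H = [[-40, -2, -12, 6], [-2, -2, 0, 2], [-12, 0, -6, 0], [6, 2, 0, -6]].
Congruent diagonalization of H (simultaneous row and column reduction) yields pivots -40, -19/10, -42/19, -20/7.
That gives 4 negative pivots.
H is negative definite, so the origin is a strict local maximum.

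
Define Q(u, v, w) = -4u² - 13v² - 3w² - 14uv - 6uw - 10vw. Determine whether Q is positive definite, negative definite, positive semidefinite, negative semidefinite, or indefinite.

The symmetric matrix of Q is A = [[-4, -7, -3], [-7, -13, -5], [-3, -5, -3]].
Leading principal minors: Δ_1 = -4, Δ_2 = 3, Δ_3 = -2.
The signs alternate starting with Δ_1 < 0, so by Sylvester's criterion Q is negative definite.

negative definite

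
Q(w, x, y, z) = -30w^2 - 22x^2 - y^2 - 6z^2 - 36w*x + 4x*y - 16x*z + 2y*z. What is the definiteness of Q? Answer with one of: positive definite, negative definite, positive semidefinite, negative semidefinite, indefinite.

negative semidefinite

Write A = [[-30, -18, 0, 0], [-18, -22, 2, -8], [0, 2, -1, 1], [0, -8, 1, -6]].
Applying the same elementary operations to the rows and columns of A produces a congruent diagonal matrix with entries -30, -56/5, -9/14, 0.
So there are 3 negative, 1 zero pivots.
Hence Q is negative semidefinite.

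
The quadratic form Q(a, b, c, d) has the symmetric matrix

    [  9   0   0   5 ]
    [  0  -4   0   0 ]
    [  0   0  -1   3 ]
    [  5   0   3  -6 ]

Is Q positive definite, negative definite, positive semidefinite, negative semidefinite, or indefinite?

indefinite

Congruent diagonalization of A (simultaneous row and column reduction) yields pivots 9, -4, -1, 2/9.
That gives 2 positive, 2 negative pivots.
Hence Q is indefinite.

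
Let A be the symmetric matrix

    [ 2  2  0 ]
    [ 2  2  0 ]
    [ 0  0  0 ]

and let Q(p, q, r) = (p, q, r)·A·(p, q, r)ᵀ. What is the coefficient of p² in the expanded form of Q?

The coefficient of p² is the diagonal entry A[1,1] = 2.

2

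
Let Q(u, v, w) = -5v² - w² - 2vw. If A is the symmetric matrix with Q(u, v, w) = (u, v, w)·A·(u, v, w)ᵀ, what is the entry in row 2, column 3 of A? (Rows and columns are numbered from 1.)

-1

The coefficient of v·w in Q is -2. For a symmetric A this equals A[2,3] + A[3,2] = 2·A[2,3].
So A[2,3] = -2/2 = -1.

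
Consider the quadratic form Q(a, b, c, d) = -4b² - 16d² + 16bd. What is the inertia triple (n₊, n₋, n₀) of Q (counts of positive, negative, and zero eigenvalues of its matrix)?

Write A = [[0, 0, 0, 0], [0, -4, 0, 8], [0, 0, 0, 0], [0, 8, 0, -16]].
Applying the same elementary operations to the rows and columns of A produces a congruent diagonal matrix with entries 0, -4, 0, 0.
Counting signs: 1 negative, 3 zero.

(0, 1, 3)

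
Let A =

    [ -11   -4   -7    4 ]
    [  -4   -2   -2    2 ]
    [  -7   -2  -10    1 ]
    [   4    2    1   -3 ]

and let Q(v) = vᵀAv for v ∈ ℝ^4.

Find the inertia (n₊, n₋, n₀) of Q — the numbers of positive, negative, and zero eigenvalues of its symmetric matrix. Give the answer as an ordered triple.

Row-reducing A symmetrically gives the diagonal entries -11, -6/11, -5, -4/5.
That gives 4 negative pivots.

(0, 4, 0)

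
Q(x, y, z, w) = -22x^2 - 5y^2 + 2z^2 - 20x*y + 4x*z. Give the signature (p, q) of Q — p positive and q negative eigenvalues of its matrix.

The associated matrix is A = [[-22, -10, 2, 0], [-10, -5, 0, 0], [2, 0, 2, 0], [0, 0, 0, 0]].
Congruent diagonalization of A (simultaneous row and column reduction) yields pivots -22, -5/11, 4, 0.
Counting signs: 1 positive, 2 negative, 1 zero.

(1, 2)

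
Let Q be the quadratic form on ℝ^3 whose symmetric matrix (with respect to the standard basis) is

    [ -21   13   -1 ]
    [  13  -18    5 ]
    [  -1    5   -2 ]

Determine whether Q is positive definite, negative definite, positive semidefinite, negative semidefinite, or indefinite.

negative definite

Leading principal minors: Δ_1 = -21, Δ_2 = 209, Δ_3 = -5.
The signs alternate starting with Δ_1 < 0, so by Sylvester's criterion Q is negative definite.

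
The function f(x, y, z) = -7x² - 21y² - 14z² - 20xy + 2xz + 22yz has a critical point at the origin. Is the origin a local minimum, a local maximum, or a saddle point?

The Hessian at the origin is H = [[-14, -20, 2], [-20, -42, 22], [2, 22, -28]].
Congruent diagonalization of H (simultaneous row and column reduction) yields pivots -14, -94/7, -20/47.
Counting signs: 3 negative.
H is negative definite, so the origin is a strict local maximum.

local maximum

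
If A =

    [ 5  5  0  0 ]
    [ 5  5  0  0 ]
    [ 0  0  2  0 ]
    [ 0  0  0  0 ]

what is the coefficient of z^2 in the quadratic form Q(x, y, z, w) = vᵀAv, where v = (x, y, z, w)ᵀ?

The coefficient of z^2 is the diagonal entry A[3,3] = 2.

2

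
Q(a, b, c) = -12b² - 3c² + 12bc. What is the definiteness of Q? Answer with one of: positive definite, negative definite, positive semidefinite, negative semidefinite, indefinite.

negative semidefinite

The associated matrix is A = [[0, 0, 0], [0, -12, 6], [0, 6, -3]].
Row-reducing A symmetrically gives the diagonal entries 0, -12, 0.
That gives 1 negative, 2 zero pivots.
Hence Q is negative semidefinite.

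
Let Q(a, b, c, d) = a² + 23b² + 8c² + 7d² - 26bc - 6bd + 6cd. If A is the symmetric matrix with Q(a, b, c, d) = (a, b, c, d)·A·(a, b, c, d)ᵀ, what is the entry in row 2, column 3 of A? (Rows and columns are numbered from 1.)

The coefficient of b·c in Q is -26. For a symmetric A this equals A[2,3] + A[3,2] = 2·A[2,3].
So A[2,3] = -26/2 = -13.

-13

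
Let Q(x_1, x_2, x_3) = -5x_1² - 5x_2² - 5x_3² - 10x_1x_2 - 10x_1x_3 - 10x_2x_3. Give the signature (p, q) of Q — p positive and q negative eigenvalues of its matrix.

(0, 1)

The associated matrix is A = [[-5, -5, -5], [-5, -5, -5], [-5, -5, -5]].
Congruent diagonalization of A (simultaneous row and column reduction) yields pivots -5, 0, 0.
So there are 1 negative, 2 zero pivots.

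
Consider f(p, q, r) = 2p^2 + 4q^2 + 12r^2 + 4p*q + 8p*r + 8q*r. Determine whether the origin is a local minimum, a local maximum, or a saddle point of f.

local minimum

The Hessian at the origin is H = [[4, 4, 8], [4, 8, 8], [8, 8, 24]].
Symmetric row and column elimination reduces H to a congruent diagonal form with pivots 4, 4, 8.
So there are 3 positive pivots.
H is positive definite, so the origin is a strict local minimum.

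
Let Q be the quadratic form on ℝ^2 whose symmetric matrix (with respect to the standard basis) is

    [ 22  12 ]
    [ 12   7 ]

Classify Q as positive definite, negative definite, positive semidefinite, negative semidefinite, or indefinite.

Leading principal minors: Δ_1 = 22, Δ_2 = 10.
All leading principal minors are positive, so by Sylvester's criterion Q is positive definite.

positive definite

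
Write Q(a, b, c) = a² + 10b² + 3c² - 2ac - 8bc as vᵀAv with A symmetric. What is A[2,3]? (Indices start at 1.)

The coefficient of b·c in Q is -8. For a symmetric A this equals A[2,3] + A[3,2] = 2·A[2,3].
So A[2,3] = -8/2 = -4.

-4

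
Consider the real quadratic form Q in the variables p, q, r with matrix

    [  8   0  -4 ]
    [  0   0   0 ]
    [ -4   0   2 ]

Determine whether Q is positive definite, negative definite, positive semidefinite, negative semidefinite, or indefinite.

Symmetric row and column elimination reduces A to a congruent diagonal form with pivots 8, 0, 0.
That gives 1 positive, 2 zero pivots.
Hence Q is positive semidefinite.

positive semidefinite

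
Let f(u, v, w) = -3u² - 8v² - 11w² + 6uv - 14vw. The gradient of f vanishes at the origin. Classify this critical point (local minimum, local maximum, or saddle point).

The Hessian at the origin is H = [[-6, 6, 0], [6, -16, -14], [0, -14, -22]].
Applying the same elementary operations to the rows and columns of H produces a congruent diagonal matrix with entries -6, -10, -12/5.
So there are 3 negative pivots.
H is negative definite, so the origin is a strict local maximum.

local maximum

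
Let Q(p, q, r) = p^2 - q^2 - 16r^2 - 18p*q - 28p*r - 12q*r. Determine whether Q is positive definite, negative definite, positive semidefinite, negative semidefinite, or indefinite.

indefinite

The symmetric matrix is A = [[1, -9, -14], [-9, -1, -6], [-14, -6, -16]].
Congruent diagonalization of A (simultaneous row and column reduction) yields pivots 1, -82, 20/41.
That gives 2 positive, 1 negative pivots.
Hence Q is indefinite.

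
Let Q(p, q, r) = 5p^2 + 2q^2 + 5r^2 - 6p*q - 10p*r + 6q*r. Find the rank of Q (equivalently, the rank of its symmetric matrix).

2

The associated matrix is A = [[5, -3, -5], [-3, 2, 3], [-5, 3, 5]].
Row-reducing A symmetrically gives the diagonal entries 5, 1/5, 0.
That gives 2 positive, 1 zero pivots.
The rank is the number of nonzero pivots: 2.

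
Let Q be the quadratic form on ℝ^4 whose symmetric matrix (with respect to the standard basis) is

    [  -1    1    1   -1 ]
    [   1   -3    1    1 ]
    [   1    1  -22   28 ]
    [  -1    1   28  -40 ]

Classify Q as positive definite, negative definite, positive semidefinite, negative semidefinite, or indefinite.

negative definite

Leading principal minors: Δ_1 = -1, Δ_2 = 2, Δ_3 = -38, Δ_4 = 24.
The signs alternate starting with Δ_1 < 0, so by Sylvester's criterion Q is negative definite.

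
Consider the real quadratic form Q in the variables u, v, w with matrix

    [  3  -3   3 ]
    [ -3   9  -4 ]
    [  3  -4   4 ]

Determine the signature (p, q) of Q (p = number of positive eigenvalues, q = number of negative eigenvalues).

(3, 0)

Row-reducing A symmetrically gives the diagonal entries 3, 6, 5/6.
Counting signs: 3 positive.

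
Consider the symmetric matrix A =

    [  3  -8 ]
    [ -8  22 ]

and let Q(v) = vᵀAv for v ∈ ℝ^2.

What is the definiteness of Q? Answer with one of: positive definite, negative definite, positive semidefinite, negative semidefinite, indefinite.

positive definite

For the 2×2 matrix [[3, -8], [-8, 22]]: det = 3·22 − (-8)² = 2, trace = 25.
det > 0 so both eigenvalues share the sign of the trace; trace = 25 > 0 ⇒ both positive.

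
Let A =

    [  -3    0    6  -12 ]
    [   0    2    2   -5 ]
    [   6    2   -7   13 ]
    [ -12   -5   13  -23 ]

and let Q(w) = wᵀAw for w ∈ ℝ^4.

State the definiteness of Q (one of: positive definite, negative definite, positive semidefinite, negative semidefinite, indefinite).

indefinite

An LDLᵀ factorisation of A has diagonal entries -3, 2, 3, 1/2.
So there are 3 positive, 1 negative pivots.
Hence Q is indefinite.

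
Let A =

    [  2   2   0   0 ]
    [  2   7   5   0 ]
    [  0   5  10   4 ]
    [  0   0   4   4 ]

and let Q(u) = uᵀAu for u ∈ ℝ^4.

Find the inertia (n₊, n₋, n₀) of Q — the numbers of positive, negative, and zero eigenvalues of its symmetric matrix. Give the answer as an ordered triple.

(4, 0, 0)

Applying the same elementary operations to the rows and columns of A produces a congruent diagonal matrix with entries 2, 5, 5, 4/5.
So there are 4 positive pivots.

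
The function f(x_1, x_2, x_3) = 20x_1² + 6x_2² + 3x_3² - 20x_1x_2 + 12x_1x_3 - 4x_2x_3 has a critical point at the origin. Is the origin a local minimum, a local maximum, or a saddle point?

The Hessian at the origin is H = [[40, -20, 12], [-20, 12, -4], [12, -4, 6]].
Symmetric row and column elimination reduces H to a congruent diagonal form with pivots 40, 2, 2/5.
Counting signs: 3 positive.
H is positive definite, so the origin is a strict local minimum.

local minimum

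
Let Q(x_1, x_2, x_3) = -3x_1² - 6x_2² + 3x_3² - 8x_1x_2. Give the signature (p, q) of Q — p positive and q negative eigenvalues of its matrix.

Write A = [[-3, -4, 0], [-4, -6, 0], [0, 0, 3]].
Symmetric row and column elimination reduces A to a congruent diagonal form with pivots -3, -2/3, 3.
So there are 1 positive, 2 negative pivots.

(1, 2)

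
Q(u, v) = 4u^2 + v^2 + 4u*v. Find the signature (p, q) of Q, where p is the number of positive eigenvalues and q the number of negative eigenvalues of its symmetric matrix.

Write A = [[4, 2], [2, 1]].
Symmetric row and column elimination reduces A to a congruent diagonal form with pivots 4, 0.
That gives 1 positive, 1 zero pivots.

(1, 0)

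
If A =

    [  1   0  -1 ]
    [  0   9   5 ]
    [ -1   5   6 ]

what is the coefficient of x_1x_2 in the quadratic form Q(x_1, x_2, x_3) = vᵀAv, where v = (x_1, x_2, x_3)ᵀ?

0

The coefficient of x_1x_2 is A[1,2] + A[2,1] = 2·0 = 0.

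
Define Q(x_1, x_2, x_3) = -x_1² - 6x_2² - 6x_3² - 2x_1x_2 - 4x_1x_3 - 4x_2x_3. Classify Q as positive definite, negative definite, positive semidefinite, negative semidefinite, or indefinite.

The symmetric matrix is A = [[-1, -1, -2], [-1, -6, -2], [-2, -2, -6]].
Congruent diagonalization of A (simultaneous row and column reduction) yields pivots -1, -5, -2.
So there are 3 negative pivots.
Hence Q is negative definite.

negative definite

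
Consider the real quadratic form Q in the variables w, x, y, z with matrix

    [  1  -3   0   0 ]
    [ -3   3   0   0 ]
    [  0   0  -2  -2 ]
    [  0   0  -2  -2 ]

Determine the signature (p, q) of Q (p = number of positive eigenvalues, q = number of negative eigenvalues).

(1, 2)

Row-reducing A symmetrically gives the diagonal entries 1, -6, -2, 0.
Counting signs: 1 positive, 2 negative, 1 zero.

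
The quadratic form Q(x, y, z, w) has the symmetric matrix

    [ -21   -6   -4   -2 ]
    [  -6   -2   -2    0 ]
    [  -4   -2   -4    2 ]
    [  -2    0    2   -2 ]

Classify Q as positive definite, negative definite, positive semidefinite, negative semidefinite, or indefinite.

negative semidefinite

Row-reducing A symmetrically gives the diagonal entries -21, -2/7, -2/3, 0.
Counting signs: 3 negative, 1 zero.
Hence Q is negative semidefinite.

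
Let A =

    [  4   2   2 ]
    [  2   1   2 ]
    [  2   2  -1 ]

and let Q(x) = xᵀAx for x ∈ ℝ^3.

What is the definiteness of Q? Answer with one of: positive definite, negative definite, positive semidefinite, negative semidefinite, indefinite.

A is congruent to a diagonal matrix with 2 positive, 1 negative and 0 zero entries, so Q is indefinite.

indefinite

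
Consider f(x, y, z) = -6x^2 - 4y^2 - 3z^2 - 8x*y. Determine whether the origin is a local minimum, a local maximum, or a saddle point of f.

The Hessian at the origin is H = [[-12, -8, 0], [-8, -8, 0], [0, 0, -6]].
An LDLᵀ factorisation of H has diagonal entries -12, -8/3, -6.
So there are 3 negative pivots.
H is negative definite, so the origin is a strict local maximum.

local maximum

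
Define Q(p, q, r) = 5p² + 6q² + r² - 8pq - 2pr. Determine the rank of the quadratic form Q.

3

The associated matrix is A = [[5, -4, -1], [-4, 6, 0], [-1, 0, 1]].
Row-reducing A symmetrically gives the diagonal entries 5, 14/5, 4/7.
Counting signs: 3 positive.
The rank is the number of nonzero pivots: 3.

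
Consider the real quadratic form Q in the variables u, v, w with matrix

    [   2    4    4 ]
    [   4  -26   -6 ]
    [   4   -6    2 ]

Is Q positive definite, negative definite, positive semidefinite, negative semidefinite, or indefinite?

indefinite

Congruent diagonalization of A (simultaneous row and column reduction) yields pivots 2, -34, -4/17.
So there are 1 positive, 2 negative pivots.
Hence Q is indefinite.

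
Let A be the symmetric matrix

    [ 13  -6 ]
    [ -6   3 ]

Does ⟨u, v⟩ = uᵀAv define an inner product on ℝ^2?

For the 2×2 matrix [[13, -6], [-6, 3]]: det = 13·3 − (-6)² = 3, trace = 16.
det > 0 so both eigenvalues share the sign of the trace; trace = 16 > 0 ⇒ both positive.
⟨·,·⟩ is an inner product exactly when A is positive definite.

yes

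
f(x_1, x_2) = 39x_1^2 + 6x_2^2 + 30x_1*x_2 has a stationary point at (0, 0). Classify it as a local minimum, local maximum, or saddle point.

local minimum

The Hessian at the origin is H = [[78, 30], [30, 12]].
det H = 78·12 − (30)² = 36 > 0 and H[1,1] = 78 > 0, so H is positive definite.
Therefore the origin is a local minimum.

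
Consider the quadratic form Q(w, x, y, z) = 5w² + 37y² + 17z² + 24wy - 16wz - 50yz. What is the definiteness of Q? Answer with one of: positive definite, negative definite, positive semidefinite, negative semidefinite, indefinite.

The symmetric matrix is A = [[5, 0, 12, -8], [0, 0, 0, 0], [12, 0, 37, -25], [-8, 0, -25, 17]].
Congruent diagonalization of A (simultaneous row and column reduction) yields pivots 5, 0, 41/5, 4/41.
So there are 3 positive, 1 zero pivots.
Hence Q is positive semidefinite.

positive semidefinite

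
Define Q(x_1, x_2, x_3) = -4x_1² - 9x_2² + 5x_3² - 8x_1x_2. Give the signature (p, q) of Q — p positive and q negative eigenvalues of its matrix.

Write A = [[-4, -4, 0], [-4, -9, 0], [0, 0, 5]].
Symmetric row and column elimination reduces A to a congruent diagonal form with pivots -4, -5, 5.
That gives 1 positive, 2 negative pivots.

(1, 2)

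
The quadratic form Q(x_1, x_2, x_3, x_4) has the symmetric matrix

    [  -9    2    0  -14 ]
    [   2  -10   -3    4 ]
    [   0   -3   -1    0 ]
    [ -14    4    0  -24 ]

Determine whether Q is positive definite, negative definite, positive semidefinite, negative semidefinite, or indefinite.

negative definite

Leading principal minors: Δ_1 = -9, Δ_2 = 86, Δ_3 = -5, Δ_4 = 4.
The signs alternate starting with Δ_1 < 0, so by Sylvester's criterion Q is negative definite.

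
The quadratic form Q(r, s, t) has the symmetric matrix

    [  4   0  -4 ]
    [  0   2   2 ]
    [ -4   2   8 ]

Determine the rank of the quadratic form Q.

Row-reducing A symmetrically gives the diagonal entries 4, 2, 2.
So there are 3 positive pivots.
The rank is the number of nonzero pivots: 3.

3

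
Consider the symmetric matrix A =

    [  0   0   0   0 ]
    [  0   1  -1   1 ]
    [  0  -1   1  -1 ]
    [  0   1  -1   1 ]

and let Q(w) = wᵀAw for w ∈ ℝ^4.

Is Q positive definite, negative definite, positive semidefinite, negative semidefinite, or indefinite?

Symmetric row and column elimination reduces A to a congruent diagonal form with pivots 0, 1, 0, 0.
So there are 1 positive, 3 zero pivots.
Hence Q is positive semidefinite.

positive semidefinite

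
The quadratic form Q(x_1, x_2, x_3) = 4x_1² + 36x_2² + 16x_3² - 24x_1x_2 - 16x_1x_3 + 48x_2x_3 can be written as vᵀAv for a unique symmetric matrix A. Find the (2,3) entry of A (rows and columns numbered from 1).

24

The coefficient of x_2·x_3 in Q is 48. For a symmetric A this equals A[2,3] + A[3,2] = 2·A[2,3].
So A[2,3] = 48/2 = 24.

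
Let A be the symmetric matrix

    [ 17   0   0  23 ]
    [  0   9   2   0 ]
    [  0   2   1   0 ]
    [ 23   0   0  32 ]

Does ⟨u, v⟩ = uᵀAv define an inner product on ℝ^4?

An LDLᵀ factorisation of A has diagonal entries 17, 9, 5/9, 15/17.
Counting signs: 4 positive.
Hence Q is positive definite.
⟨·,·⟩ is an inner product exactly when A is positive definite.

yes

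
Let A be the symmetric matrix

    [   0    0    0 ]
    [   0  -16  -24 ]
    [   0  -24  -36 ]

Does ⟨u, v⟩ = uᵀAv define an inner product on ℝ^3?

no

Applying the same elementary operations to the rows and columns of A produces a congruent diagonal matrix with entries 0, -16, 0.
So there are 1 negative, 2 zero pivots.
Hence Q is negative semidefinite.
⟨·,·⟩ is an inner product exactly when A is positive definite.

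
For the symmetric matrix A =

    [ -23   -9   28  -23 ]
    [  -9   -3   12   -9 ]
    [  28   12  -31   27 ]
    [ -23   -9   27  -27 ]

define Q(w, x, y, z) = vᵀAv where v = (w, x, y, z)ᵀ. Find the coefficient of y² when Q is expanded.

The coefficient of y² is the diagonal entry A[3,3] = -31.

-31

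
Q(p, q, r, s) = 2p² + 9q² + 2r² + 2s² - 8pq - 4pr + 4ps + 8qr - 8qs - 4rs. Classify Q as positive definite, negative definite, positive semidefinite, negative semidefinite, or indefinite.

positive semidefinite

Write A = [[2, -4, -2, 2], [-4, 9, 4, -4], [-2, 4, 2, -2], [2, -4, -2, 2]].
Congruent diagonalization of A (simultaneous row and column reduction) yields pivots 2, 1, 0, 0.
That gives 2 positive, 2 zero pivots.
Hence Q is positive semidefinite.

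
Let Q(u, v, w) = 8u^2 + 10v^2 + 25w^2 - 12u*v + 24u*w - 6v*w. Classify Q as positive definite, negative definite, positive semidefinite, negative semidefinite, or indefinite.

positive definite

The symmetric matrix of Q is A = [[8, -6, 12], [-6, 10, -3], [12, -3, 25]].
Leading principal minors: Δ_1 = 8, Δ_2 = 44, Δ_3 = 20.
All leading principal minors are positive, so by Sylvester's criterion Q is positive definite.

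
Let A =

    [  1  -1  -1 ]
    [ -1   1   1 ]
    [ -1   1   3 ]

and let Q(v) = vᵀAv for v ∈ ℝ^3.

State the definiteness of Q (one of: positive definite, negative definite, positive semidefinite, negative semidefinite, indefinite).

positive semidefinite

Congruent diagonalization of A (simultaneous row and column reduction) yields pivots 1, 0, 2.
That gives 2 positive, 1 zero pivots.
Hence Q is positive semidefinite.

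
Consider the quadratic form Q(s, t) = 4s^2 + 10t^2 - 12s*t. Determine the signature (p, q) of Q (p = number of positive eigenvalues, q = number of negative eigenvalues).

(2, 0)

Write A = [[4, -6], [-6, 10]].
Congruent diagonalization of A (simultaneous row and column reduction) yields pivots 4, 1.
Counting signs: 2 positive.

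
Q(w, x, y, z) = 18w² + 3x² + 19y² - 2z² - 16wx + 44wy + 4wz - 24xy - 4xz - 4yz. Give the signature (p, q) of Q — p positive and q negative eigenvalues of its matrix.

The associated matrix is A = [[18, -8, 22, 2], [-8, 3, -12, -2], [22, -12, 19, -2], [2, -2, -2, -2]].
Congruent diagonalization of A (simultaneous row and column reduction) yields pivots 18, -5/9, 1, 0.
Counting signs: 2 positive, 1 negative, 1 zero.

(2, 1)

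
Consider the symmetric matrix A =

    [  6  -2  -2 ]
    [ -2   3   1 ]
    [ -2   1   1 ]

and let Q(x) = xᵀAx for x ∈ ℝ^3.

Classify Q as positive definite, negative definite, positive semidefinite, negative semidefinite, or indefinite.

positive definite

Symmetric row and column elimination reduces A to a congruent diagonal form with pivots 6, 7/3, 2/7.
That gives 3 positive pivots.
Hence Q is positive definite.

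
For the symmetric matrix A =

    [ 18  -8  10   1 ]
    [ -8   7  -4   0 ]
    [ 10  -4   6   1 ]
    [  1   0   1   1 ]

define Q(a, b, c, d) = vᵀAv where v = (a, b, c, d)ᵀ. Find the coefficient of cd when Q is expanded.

2

The coefficient of cd is A[3,4] + A[4,3] = 2·1 = 2.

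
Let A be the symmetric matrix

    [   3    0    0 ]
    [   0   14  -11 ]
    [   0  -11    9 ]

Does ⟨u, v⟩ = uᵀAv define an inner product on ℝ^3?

Row-reducing A symmetrically gives the diagonal entries 3, 14, 5/14.
Counting signs: 3 positive.
Hence Q is positive definite.
⟨·,·⟩ is an inner product exactly when A is positive definite.

yes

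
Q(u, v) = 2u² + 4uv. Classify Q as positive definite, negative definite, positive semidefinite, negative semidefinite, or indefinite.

indefinite

The symmetric matrix of Q is [[2, 2], [2, 0]].
For the 2×2 matrix [[2, 2], [2, 0]]: det = 2·0 − (2)² = -4, trace = 2.
det < 0 so the eigenvalues have opposite signs; the form is indefinite.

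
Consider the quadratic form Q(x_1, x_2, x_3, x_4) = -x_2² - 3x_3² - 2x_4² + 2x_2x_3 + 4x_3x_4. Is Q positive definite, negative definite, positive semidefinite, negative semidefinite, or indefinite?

negative semidefinite

The symmetric matrix is A = [[0, 0, 0, 0], [0, -1, 1, 0], [0, 1, -3, 2], [0, 0, 2, -2]].
Row-reducing A symmetrically gives the diagonal entries 0, -1, -2, 0.
Counting signs: 2 negative, 2 zero.
Hence Q is negative semidefinite.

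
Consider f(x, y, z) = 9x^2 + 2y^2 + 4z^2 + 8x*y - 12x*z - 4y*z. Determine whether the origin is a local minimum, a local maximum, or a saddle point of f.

The Hessian at the origin is H = [[18, 8, -12], [8, 4, -4], [-12, -4, 8]].
Symmetric row and column elimination reduces H to a congruent diagonal form with pivots 18, 4/9, -4.
Counting signs: 2 positive, 1 negative.
H is indefinite, so the origin is a saddle point.

saddle point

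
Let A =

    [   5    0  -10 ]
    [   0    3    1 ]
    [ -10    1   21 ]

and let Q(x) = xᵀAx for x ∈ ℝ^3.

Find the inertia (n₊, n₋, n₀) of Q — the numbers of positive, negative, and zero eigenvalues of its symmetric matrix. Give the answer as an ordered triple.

(3, 0, 0)

An LDLᵀ factorisation of A has diagonal entries 5, 3, 2/3.
Counting signs: 3 positive.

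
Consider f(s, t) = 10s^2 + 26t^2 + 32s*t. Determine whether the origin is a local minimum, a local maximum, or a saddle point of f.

The Hessian at the origin is H = [[20, 32], [32, 52]].
det H = 20·52 − (32)² = 16 > 0 and H[1,1] = 20 > 0, so H is positive definite.
Therefore the origin is a local minimum.

local minimum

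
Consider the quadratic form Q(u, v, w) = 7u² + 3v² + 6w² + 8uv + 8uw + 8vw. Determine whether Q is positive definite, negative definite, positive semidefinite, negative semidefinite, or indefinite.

Write A = [[7, 4, 4], [4, 3, 4], [4, 4, 6]].
Symmetric row and column elimination reduces A to a congruent diagonal form with pivots 7, 5/7, -2/5.
Counting signs: 2 positive, 1 negative.
Hence Q is indefinite.

indefinite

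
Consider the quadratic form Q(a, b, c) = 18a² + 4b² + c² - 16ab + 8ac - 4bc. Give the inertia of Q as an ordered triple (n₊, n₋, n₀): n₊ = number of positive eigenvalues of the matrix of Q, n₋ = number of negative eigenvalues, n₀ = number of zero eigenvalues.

Write A = [[18, -8, 4], [-8, 4, -2], [4, -2, 1]].
Applying the same elementary operations to the rows and columns of A produces a congruent diagonal matrix with entries 18, 4/9, 0.
That gives 2 positive, 1 zero pivots.

(2, 0, 1)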